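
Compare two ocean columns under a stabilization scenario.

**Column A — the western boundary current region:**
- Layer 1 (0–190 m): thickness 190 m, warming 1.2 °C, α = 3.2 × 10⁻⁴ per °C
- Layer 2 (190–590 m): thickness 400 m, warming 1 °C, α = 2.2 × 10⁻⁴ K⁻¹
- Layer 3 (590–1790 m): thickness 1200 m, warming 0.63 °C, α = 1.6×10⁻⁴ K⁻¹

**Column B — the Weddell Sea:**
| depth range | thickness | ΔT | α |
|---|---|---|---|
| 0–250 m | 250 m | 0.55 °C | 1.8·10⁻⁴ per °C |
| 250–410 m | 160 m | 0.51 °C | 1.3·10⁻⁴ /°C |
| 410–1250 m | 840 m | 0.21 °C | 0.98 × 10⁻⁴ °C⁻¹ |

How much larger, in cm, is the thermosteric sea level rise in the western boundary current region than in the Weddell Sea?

Δh_A − Δh_B ≈ 22.9 cm

A 190 × 3.2×10⁻⁴ × 1.2 = 0.07296 m
A 190–590 m: 400 × 1 × 2.2×10⁻⁴ = 0.08800 m
A 0.63 × 1200 × 1.6×10⁻⁴ = 0.12096 m
A total: 0.28192 m
B Layer 1: 1.8×10⁻⁴ × 0.55 × 250 = 0.02475 m
B 1.3×10⁻⁴ × 160 × 0.51 = 0.010608 m
B 410–1250 m: 840 × 0.98×10⁻⁴ × 0.21 = 0.0172872 m
B total: 0.0526452 m
Difference: 0.28192 − 0.0526452 = 0.2292748 m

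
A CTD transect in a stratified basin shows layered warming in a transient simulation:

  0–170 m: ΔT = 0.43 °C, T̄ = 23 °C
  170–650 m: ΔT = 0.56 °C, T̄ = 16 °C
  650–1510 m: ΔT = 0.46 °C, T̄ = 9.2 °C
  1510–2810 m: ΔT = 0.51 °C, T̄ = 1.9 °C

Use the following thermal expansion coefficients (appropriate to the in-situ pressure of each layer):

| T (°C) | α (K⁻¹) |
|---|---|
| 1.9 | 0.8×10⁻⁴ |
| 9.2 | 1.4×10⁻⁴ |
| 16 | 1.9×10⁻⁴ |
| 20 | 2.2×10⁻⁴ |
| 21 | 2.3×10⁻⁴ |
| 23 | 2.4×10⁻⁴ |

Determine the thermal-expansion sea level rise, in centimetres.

17.7 cm

Layer 1 at 23 °C → α = 2.4×10⁻⁴ K⁻¹
Layer 2 at 16 °C → α = 1.9×10⁻⁴ K⁻¹
Layer 3 at 9.2 °C → α = 1.4×10⁻⁴ K⁻¹
Layer 4 at 1.9 °C → α = 0.8×10⁻⁴ K⁻¹
2.4×10⁻⁴ × 0.43 × 170 = 0.017544 m
170–650 m: 480 × 1.9×10⁻⁴ × 0.56 = 0.051072 m
650–1510 m: 1.4×10⁻⁴ × 860 × 0.46 = 0.055384 m
0.8×10⁻⁴ × 1300 × 0.51 = 0.05304 m
Δh = 0.017544 + 0.051072 + 0.055384 + 0.05304 = 0.17704 m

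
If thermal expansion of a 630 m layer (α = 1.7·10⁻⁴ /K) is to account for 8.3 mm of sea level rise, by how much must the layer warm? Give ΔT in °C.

ΔT = Δh/(αH) = 0.0083 / (1.7×10⁻⁴ × 630) ≈ 0.07750 °C

ΔT ≈ 0.0775 °C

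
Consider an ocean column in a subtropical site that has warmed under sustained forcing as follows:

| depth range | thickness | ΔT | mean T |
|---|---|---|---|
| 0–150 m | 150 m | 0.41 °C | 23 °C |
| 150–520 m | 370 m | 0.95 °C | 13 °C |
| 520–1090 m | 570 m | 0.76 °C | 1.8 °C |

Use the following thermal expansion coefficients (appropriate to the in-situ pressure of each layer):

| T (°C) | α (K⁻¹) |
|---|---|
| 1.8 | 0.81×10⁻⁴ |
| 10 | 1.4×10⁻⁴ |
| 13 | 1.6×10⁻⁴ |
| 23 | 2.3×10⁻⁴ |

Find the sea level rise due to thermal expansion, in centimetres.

Layer 1 at 23 °C → α = 2.3×10⁻⁴ K⁻¹
Layer 2 at 13 °C → α = 1.6×10⁻⁴ K⁻¹
Layer 3 at 1.8 °C → α = 0.81×10⁻⁴ K⁻¹
Layer 1: 0.41 × 2.3×10⁻⁴ × 150 = 0.014145 m
150–520 m: 0.95 × 1.6×10⁻⁴ × 370 = 0.05624 m
520–1090 m: 0.81×10⁻⁴ × 0.76 × 570 = 0.0350892 m
Δh = 0.014145 + 0.05624 + 0.0350892 = 0.1054742 m

Δh ≈ 11 cm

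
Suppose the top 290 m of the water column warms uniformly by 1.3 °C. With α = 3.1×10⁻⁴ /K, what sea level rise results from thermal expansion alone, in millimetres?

117 mm of thermosteric rise

Δh = αΔT·H = 3.1×10⁻⁴ × 1.3 × 290 = 0.11687 m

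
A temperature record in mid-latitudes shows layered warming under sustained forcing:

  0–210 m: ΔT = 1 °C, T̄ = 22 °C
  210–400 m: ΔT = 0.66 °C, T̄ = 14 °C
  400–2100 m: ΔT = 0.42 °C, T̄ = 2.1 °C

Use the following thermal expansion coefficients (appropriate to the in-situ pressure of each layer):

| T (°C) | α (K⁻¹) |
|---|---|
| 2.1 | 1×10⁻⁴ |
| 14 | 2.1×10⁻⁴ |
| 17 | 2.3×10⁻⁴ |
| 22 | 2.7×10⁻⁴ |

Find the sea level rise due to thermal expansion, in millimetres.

150 mm

Layer 1 at 22 °C → α = 2.7×10⁻⁴ K⁻¹
Layer 2 at 14 °C → α = 2.1×10⁻⁴ K⁻¹
Layer 3 at 2.1 °C → α = 1×10⁻⁴ K⁻¹
0–210 m: 1 × 210 × 2.7×10⁻⁴ = 0.05670 m
2.1×10⁻⁴ × 190 × 0.66 = 0.026334 m
Layer 3: 0.42 × 1700 × 1×10⁻⁴ = 0.07140 m
Δh = 0.05670 + 0.026334 + 0.07140 = 0.154434 m ≈ 150 mm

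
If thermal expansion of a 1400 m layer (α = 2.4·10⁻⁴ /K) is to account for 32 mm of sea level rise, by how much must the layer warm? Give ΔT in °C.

ΔT = Δh/(αH) = 0.032 / (2.4×10⁻⁴ × 1400) ≈ 0.09524 °C

about 0.095 °C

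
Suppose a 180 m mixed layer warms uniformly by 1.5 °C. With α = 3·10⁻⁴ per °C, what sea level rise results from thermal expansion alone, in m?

Δh = αΔT·H = 3×10⁻⁴ × 1.5 × 180 = 0.08100 m

Δh = 0.081 m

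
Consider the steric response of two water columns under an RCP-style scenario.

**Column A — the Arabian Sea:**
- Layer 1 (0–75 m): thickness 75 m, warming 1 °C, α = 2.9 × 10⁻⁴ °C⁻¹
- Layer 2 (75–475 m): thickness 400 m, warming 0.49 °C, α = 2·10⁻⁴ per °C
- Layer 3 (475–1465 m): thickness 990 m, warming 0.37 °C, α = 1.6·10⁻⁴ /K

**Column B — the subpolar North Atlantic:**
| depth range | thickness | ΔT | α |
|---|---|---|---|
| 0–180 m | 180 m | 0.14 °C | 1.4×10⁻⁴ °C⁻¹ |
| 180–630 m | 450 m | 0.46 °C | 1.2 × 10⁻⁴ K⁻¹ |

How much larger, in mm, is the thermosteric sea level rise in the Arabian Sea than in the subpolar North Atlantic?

A 0–75 m: 1 × 75 × 2.9×10⁻⁴ = 0.02175 m
A Layer 2: 400 × 2×10⁻⁴ × 0.49 = 0.03920 m
A 0.37 × 990 × 1.6×10⁻⁴ = 0.058608 m
A total: 0.119558 m
B Layer 1: 180 × 1.4×10⁻⁴ × 0.14 = 0.003528 m
B Layer 2: 450 × 1.2×10⁻⁴ × 0.46 = 0.02484 m
B total: 0.028368 m
Difference: 0.119558 − 0.028368 = 0.09119 m

91 mm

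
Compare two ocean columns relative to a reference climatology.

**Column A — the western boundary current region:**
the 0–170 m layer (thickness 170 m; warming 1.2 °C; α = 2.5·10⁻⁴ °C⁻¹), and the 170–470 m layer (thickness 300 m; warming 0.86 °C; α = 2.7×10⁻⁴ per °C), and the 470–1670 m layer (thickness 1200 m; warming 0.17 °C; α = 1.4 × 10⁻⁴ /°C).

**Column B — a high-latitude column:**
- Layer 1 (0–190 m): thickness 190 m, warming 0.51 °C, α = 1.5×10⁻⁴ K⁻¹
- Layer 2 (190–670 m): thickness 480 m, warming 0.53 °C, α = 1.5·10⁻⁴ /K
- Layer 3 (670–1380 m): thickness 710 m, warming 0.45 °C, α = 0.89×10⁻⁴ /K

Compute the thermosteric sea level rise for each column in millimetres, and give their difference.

A: 149 mm; B: 81.1 mm; difference 68.1 mm

A 0–170 m: 170 × 2.5×10⁻⁴ × 1.2 = 0.05100 m
A 170–470 m: 0.86 × 2.7×10⁻⁴ × 300 = 0.06966 m
A 1200 × 0.17 × 1.4×10⁻⁴ = 0.02856 m
A total: 0.14922 m
B Layer 1: 190 × 1.5×10⁻⁴ × 0.51 = 0.014535 m
B 190–670 m: 480 × 1.5×10⁻⁴ × 0.53 = 0.03816 m
B 670–1380 m: 0.89×10⁻⁴ × 0.45 × 710 = 0.0284355 m
B total: 0.0811305 m
Difference: 0.14922 − 0.0811305 = 0.0680895 m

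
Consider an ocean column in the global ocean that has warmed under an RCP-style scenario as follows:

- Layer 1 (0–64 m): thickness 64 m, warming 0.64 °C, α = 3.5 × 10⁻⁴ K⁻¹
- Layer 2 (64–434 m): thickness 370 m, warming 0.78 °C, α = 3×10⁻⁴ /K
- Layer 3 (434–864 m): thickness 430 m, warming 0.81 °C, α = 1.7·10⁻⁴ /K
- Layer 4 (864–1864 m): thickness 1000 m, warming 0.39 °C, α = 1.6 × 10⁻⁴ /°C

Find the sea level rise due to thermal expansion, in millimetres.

0–64 m: 3.5×10⁻⁴ × 0.64 × 64 = 0.014336 m
Layer 2: 0.78 × 3×10⁻⁴ × 370 = 0.08658 m
Layer 3: 0.81 × 430 × 1.7×10⁻⁴ = 0.059211 m
864–1864 m: 0.39 × 1.6×10⁻⁴ × 1000 = 0.06240 m
Δh = 0.014336 + 0.08658 + 0.059211 + 0.06240 = 0.222527 m

223 mm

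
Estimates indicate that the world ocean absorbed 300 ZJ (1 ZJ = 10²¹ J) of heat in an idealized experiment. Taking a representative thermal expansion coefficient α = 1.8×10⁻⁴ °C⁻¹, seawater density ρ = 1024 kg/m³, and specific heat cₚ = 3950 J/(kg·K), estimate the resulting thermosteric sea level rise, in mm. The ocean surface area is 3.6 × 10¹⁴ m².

Per unit area: Q = 300×10²¹ / (3.6×10¹⁴) ≈ 8.333×10⁸ J/m²
Δh = αQ/(ρcₚ) = 1.8×10⁻⁴ × 8.333×10⁸ / (1024 × 3950) ≈ 0.037083 m

Δh ≈ 37.1 mm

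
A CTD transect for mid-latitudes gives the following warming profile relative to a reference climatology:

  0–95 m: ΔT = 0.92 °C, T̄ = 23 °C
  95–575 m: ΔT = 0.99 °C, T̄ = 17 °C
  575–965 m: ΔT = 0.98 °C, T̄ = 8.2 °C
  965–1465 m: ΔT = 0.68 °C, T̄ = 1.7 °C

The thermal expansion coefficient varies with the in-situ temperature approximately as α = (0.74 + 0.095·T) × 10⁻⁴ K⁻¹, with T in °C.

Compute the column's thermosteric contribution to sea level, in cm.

about 22.6 cm

Layer 1: α = (0.74 + 0.095×23)×10⁻⁴ = 2.925×10⁻⁴ K⁻¹
Layer 2: α = (0.74 + 0.095×17)×10⁻⁴ = 2.355×10⁻⁴ K⁻¹
Layer 3: α = (0.74 + 0.095×8.2)×10⁻⁴ = 1.519×10⁻⁴ K⁻¹
Layer 4: α = (0.74 + 0.095×1.7)×10⁻⁴ = 0.9015×10⁻⁴ K⁻¹
0–95 m: 95 × 2.925×10⁻⁴ × 0.92 = 0.0255645 m
Layer 2: 2.355×10⁻⁴ × 0.99 × 480 = 0.1119096 m
575–965 m: 0.98 × 1.519×10⁻⁴ × 390 = 0.05805618 m
0.9015×10⁻⁴ × 0.68 × 500 = 0.030651 m
Δh = 0.0255645 + 0.1119096 + 0.05805618 + 0.030651 = 0.22618128 m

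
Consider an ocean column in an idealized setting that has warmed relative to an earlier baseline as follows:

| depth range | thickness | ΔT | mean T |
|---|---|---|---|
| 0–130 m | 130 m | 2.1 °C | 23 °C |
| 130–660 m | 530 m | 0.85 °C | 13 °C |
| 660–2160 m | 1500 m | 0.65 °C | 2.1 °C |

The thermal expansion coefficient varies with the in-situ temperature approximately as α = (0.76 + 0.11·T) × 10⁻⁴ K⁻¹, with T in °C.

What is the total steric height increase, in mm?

285 mm

Layer 1: α = (0.76 + 0.11×23)×10⁻⁴ = 3.29×10⁻⁴ K⁻¹
Layer 2: α = (0.76 + 0.11×13)×10⁻⁴ = 2.19×10⁻⁴ K⁻¹
Layer 3: α = (0.76 + 0.11×2.1)×10⁻⁴ = 0.991×10⁻⁴ K⁻¹
130 × 3.29×10⁻⁴ × 2.1 = 0.089817 m
Layer 2: 2.19×10⁻⁴ × 0.85 × 530 = 0.0986595 m
660–2160 m: 1500 × 0.991×10⁻⁴ × 0.65 = 0.0966225 m
Δh = 0.089817 + 0.0986595 + 0.0966225 = 0.285099 m ≈ 285 mm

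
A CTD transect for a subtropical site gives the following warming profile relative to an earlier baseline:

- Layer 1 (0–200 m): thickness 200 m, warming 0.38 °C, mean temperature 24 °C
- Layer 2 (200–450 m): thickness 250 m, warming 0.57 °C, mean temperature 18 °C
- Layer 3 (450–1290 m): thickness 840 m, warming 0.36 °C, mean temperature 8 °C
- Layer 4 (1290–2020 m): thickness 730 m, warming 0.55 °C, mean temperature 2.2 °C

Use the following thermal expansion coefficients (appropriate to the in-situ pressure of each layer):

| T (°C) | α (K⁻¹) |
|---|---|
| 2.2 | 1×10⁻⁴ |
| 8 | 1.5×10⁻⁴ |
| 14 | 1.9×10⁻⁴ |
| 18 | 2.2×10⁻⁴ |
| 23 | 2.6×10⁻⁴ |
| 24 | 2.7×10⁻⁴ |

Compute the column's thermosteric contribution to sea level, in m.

Layer 1 at 24 °C → α = 2.7×10⁻⁴ K⁻¹
Layer 2 at 18 °C → α = 2.2×10⁻⁴ K⁻¹
Layer 3 at 8 °C → α = 1.5×10⁻⁴ K⁻¹
Layer 4 at 2.2 °C → α = 1×10⁻⁴ K⁻¹
0–200 m: 0.38 × 200 × 2.7×10⁻⁴ = 0.02052 m
200–450 m: 0.57 × 250 × 2.2×10⁻⁴ = 0.03135 m
Layer 3: 0.36 × 840 × 1.5×10⁻⁴ = 0.04536 m
1290–2020 m: 1×10⁻⁴ × 0.55 × 730 = 0.04015 m
Δh = 0.02052 + 0.03135 + 0.04536 + 0.04015 = 0.13738 m

Δh = 0.14 m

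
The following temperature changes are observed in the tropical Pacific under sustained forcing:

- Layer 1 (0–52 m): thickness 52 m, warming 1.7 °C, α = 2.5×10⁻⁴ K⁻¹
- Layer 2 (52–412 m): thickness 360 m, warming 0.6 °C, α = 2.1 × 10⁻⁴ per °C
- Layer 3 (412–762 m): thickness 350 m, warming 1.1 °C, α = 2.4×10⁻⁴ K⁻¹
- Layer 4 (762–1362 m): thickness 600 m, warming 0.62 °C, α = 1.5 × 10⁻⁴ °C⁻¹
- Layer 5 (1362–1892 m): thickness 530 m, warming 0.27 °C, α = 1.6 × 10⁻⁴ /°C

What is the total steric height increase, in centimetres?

Δh = 23.9 cm

0–52 m: 2.5×10⁻⁴ × 52 × 1.7 = 0.02210 m
Layer 2: 2.1×10⁻⁴ × 0.6 × 360 = 0.04536 m
350 × 2.4×10⁻⁴ × 1.1 = 0.09240 m
0.62 × 600 × 1.5×10⁻⁴ = 0.05580 m
1362–1892 m: 1.6×10⁻⁴ × 0.27 × 530 = 0.022896 m
Δh = 0.02210 + 0.04536 + 0.09240 + 0.05580 + 0.022896 = 0.238556 m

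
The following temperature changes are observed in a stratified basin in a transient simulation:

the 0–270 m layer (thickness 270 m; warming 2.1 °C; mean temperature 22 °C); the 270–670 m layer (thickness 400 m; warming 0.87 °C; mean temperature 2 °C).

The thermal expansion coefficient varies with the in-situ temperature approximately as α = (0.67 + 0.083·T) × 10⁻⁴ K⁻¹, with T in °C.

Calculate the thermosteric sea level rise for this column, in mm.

Δh ≈ 171 mm

Layer 1: α = (0.67 + 0.083×22)×10⁻⁴ = 2.496×10⁻⁴ K⁻¹
Layer 2: α = (0.67 + 0.083×2)×10⁻⁴ = 0.836×10⁻⁴ K⁻¹
Layer 1: 2.1 × 270 × 2.496×10⁻⁴ = 0.1415232 m
Layer 2: 0.836×10⁻⁴ × 400 × 0.87 = 0.0290928 m
Δh = 0.1415232 + 0.0290928 = 0.170616 m ≈ 171 mm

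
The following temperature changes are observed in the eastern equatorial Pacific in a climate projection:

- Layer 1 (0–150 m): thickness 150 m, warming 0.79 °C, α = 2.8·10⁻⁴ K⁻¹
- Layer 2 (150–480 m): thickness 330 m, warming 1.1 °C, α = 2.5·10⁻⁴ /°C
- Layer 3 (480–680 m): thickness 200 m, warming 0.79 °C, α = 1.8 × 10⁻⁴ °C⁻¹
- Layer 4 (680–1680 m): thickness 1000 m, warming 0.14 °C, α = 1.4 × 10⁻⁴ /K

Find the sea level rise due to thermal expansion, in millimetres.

Δh = 170 mm

Layer 1: 0.79 × 2.8×10⁻⁴ × 150 = 0.03318 m
Layer 2: 330 × 2.5×10⁻⁴ × 1.1 = 0.09075 m
200 × 1.8×10⁻⁴ × 0.79 = 0.02844 m
1000 × 0.14 × 1.4×10⁻⁴ = 0.01960 m
Δh = 0.03318 + 0.09075 + 0.02844 + 0.01960 = 0.17197 m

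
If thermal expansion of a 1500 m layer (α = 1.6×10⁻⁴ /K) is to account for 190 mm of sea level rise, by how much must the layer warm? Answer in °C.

about 0.79 °C

ΔT = Δh/(αH) = 0.19 / (1.6×10⁻⁴ × 1500) ≈ 0.7917 °C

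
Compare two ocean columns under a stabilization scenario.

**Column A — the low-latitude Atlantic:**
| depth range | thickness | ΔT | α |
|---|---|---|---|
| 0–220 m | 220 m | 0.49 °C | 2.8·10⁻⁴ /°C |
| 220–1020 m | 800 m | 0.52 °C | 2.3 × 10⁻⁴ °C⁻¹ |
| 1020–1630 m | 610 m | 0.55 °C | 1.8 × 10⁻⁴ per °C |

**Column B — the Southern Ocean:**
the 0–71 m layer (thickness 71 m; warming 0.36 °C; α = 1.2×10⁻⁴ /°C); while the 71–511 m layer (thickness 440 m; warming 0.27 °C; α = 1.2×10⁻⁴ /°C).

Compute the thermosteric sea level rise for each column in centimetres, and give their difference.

A Layer 1: 0.49 × 220 × 2.8×10⁻⁴ = 0.030184 m
A 800 × 2.3×10⁻⁴ × 0.52 = 0.09568 m
A 610 × 1.8×10⁻⁴ × 0.55 = 0.06039 m
A total: 0.186254 m
B Layer 1: 71 × 1.2×10⁻⁴ × 0.36 = 0.0030672 m
B 71–511 m: 1.2×10⁻⁴ × 0.27 × 440 = 0.014256 m
B total: 0.0173232 m
Difference: 0.186254 − 0.0173232 = 0.1689308 m

Δh_A ≈ 19 cm, Δh_B ≈ 1.7 cm; difference ≈ 17 cm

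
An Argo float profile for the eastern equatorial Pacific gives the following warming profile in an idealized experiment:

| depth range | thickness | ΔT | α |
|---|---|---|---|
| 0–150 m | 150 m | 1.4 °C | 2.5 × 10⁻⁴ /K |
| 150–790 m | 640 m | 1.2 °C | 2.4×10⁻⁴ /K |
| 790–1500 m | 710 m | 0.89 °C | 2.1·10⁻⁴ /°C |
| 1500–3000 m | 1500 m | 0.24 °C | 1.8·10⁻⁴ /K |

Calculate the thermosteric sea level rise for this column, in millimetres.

0–150 m: 1.4 × 2.5×10⁻⁴ × 150 = 0.05250 m
150–790 m: 640 × 2.4×10⁻⁴ × 1.2 = 0.18432 m
Layer 3: 710 × 0.89 × 2.1×10⁻⁴ = 0.132699 m
0.24 × 1.8×10⁻⁴ × 1500 = 0.06480 m
Δh = 0.05250 + 0.18432 + 0.132699 + 0.06480 = 0.434319 m

Δh = 434 mm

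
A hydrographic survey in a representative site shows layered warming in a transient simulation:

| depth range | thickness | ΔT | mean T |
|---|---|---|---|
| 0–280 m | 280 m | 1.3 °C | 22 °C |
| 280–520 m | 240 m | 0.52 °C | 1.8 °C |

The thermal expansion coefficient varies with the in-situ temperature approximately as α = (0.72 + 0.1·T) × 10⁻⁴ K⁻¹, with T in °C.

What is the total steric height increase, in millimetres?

Δh = 120 mm

Layer 1: α = (0.72 + 0.1×22)×10⁻⁴ = 2.92×10⁻⁴ K⁻¹
Layer 2: α = (0.72 + 0.1×1.8)×10⁻⁴ = 0.9×10⁻⁴ K⁻¹
280 × 2.92×10⁻⁴ × 1.3 = 0.106288 m
Layer 2: 240 × 0.9×10⁻⁴ × 0.52 = 0.011232 m
Δh = 0.106288 + 0.011232 = 0.11752 m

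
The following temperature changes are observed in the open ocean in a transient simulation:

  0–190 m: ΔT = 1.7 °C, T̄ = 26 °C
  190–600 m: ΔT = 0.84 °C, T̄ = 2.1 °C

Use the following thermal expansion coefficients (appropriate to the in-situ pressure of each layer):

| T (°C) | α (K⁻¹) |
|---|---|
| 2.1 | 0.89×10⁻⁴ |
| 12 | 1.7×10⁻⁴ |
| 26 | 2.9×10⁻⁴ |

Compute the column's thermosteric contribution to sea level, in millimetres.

Δh = 124 mm

Layer 1 at 26 °C → α = 2.9×10⁻⁴ K⁻¹
Layer 2 at 2.1 °C → α = 0.89×10⁻⁴ K⁻¹
0–190 m: 1.7 × 2.9×10⁻⁴ × 190 = 0.09367 m
Layer 2: 410 × 0.84 × 0.89×10⁻⁴ = 0.0306516 m
Δh = 0.09367 + 0.0306516 = 0.1243216 m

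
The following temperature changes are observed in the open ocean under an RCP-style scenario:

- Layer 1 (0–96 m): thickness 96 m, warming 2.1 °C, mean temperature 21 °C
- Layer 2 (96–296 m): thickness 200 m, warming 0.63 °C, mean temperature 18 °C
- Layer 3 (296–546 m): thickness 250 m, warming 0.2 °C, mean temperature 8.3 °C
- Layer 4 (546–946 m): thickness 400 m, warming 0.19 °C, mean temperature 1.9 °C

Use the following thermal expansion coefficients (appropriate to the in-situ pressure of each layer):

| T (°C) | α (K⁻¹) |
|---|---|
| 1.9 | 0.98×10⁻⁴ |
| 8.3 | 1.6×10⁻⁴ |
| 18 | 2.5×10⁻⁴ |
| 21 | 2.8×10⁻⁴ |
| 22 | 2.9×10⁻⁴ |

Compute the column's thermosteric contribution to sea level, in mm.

Layer 1 at 21 °C → α = 2.8×10⁻⁴ K⁻¹
Layer 2 at 18 °C → α = 2.5×10⁻⁴ K⁻¹
Layer 3 at 8.3 °C → α = 1.6×10⁻⁴ K⁻¹
Layer 4 at 1.9 °C → α = 0.98×10⁻⁴ K⁻¹
2.8×10⁻⁴ × 96 × 2.1 = 0.056448 m
200 × 0.63 × 2.5×10⁻⁴ = 0.03150 m
Layer 3: 0.2 × 250 × 1.6×10⁻⁴ = 0.00800 m
Layer 4: 0.19 × 0.98×10⁻⁴ × 400 = 0.007448 m
Δh = 0.056448 + 0.03150 + 0.00800 + 0.007448 = 0.103396 m

Δh ≈ 103 mm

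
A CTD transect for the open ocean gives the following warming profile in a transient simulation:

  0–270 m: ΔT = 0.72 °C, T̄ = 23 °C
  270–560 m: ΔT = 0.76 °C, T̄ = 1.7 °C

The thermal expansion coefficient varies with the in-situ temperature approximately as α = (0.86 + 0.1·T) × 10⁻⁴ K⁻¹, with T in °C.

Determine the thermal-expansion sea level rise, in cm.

Layer 1: α = (0.86 + 0.1×23)×10⁻⁴ = 3.16×10⁻⁴ K⁻¹
Layer 2: α = (0.86 + 0.1×1.7)×10⁻⁴ = 1.03×10⁻⁴ K⁻¹
0.72 × 270 × 3.16×10⁻⁴ = 0.0614304 m
290 × 0.76 × 1.03×10⁻⁴ = 0.0227012 m
Δh = 0.0614304 + 0.0227012 = 0.0841316 m

8.41 cm of thermosteric rise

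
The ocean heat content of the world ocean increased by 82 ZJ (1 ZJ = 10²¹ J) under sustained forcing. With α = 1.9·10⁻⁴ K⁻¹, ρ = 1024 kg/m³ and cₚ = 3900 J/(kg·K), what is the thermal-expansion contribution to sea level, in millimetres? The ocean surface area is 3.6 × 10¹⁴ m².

Per unit area: Q = 82×10²¹ / (3.6×10¹⁴) ≈ 2.278×10⁸ J/m²
Δh = αQ/(ρcₚ) = 1.9×10⁻⁴ × 2.278×10⁸ / (1024 × 3900) ≈ 0.010838 m

Δh = 11 mm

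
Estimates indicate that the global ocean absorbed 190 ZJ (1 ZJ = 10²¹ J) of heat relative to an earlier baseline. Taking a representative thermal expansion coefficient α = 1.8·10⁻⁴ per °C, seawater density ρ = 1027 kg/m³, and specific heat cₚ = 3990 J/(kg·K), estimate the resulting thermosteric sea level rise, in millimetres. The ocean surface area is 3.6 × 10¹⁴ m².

23.2 mm of thermosteric rise

Per unit area: Q = 190×10²¹ / (3.6×10¹⁴) ≈ 5.278×10⁸ J/m²
Δh = αQ/(ρcₚ) = 1.8×10⁻⁴ × 5.278×10⁸ / (1027 × 3990) ≈ 0.023185 m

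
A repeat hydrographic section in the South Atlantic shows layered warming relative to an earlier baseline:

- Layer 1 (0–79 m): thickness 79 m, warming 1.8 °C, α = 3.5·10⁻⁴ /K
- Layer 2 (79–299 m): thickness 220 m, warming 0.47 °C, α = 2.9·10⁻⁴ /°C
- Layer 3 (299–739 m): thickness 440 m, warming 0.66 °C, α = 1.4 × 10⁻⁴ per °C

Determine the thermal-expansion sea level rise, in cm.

Layer 1: 1.8 × 3.5×10⁻⁴ × 79 = 0.04977 m
220 × 0.47 × 2.9×10⁻⁴ = 0.029986 m
1.4×10⁻⁴ × 440 × 0.66 = 0.040656 m
Δh = 0.04977 + 0.029986 + 0.040656 = 0.120412 m

12 cm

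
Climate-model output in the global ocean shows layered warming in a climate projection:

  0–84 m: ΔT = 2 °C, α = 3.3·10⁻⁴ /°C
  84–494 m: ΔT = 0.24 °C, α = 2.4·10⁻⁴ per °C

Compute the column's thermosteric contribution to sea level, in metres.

Δh ≈ 0.079 m

2 × 84 × 3.3×10⁻⁴ = 0.05544 m
Layer 2: 0.24 × 2.4×10⁻⁴ × 410 = 0.023616 m
Δh = 0.05544 + 0.023616 = 0.079056 m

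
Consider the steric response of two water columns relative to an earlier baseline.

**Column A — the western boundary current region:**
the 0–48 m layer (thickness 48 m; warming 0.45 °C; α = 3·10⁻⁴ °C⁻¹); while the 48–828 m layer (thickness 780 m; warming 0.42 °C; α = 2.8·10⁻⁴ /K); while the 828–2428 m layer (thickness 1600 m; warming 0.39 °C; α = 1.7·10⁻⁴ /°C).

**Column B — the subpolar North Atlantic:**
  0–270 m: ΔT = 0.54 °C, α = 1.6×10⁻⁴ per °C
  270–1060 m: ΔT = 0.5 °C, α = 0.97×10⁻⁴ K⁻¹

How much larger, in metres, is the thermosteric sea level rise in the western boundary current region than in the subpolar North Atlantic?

A 0–48 m: 0.45 × 3×10⁻⁴ × 48 = 0.00648 m
A Layer 2: 2.8×10⁻⁴ × 0.42 × 780 = 0.091728 m
A 0.39 × 1600 × 1.7×10⁻⁴ = 0.10608 m
A total: 0.204288 m
B Layer 1: 270 × 0.54 × 1.6×10⁻⁴ = 0.023328 m
B 0.5 × 790 × 0.97×10⁻⁴ = 0.038315 m
B total: 0.061643 m
Difference: 0.204288 − 0.061643 = 0.142645 m

0.14 m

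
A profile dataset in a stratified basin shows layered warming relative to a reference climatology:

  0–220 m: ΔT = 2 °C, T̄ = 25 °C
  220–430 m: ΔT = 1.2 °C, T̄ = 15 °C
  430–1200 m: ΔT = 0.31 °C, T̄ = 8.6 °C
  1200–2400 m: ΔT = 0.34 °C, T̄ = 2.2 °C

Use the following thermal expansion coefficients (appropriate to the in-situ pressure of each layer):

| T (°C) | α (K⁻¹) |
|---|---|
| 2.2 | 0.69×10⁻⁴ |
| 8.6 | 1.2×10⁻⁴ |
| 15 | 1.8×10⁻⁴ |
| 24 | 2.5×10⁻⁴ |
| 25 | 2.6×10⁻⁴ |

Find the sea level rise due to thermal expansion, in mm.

Layer 1 at 25 °C → α = 2.6×10⁻⁴ K⁻¹
Layer 2 at 15 °C → α = 1.8×10⁻⁴ K⁻¹
Layer 3 at 8.6 °C → α = 1.2×10⁻⁴ K⁻¹
Layer 4 at 2.2 °C → α = 0.69×10⁻⁴ K⁻¹
0–220 m: 2 × 220 × 2.6×10⁻⁴ = 0.11440 m
220–430 m: 1.8×10⁻⁴ × 1.2 × 210 = 0.04536 m
Layer 3: 1.2×10⁻⁴ × 0.31 × 770 = 0.028644 m
Layer 4: 0.34 × 1200 × 0.69×10⁻⁴ = 0.028152 m
Δh = 0.11440 + 0.04536 + 0.028644 + 0.028152 = 0.216556 m ≈ 217 mm

217 mm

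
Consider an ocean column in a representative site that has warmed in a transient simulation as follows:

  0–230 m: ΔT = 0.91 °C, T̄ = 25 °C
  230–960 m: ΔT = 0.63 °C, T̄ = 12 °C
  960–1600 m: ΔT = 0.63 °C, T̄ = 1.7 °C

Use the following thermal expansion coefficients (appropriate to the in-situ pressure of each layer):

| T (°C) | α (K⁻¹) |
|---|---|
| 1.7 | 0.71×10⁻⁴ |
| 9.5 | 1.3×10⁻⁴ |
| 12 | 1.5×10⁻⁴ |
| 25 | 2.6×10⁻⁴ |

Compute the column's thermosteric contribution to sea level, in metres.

Δh = 0.152 m

Layer 1 at 25 °C → α = 2.6×10⁻⁴ K⁻¹
Layer 2 at 12 °C → α = 1.5×10⁻⁴ K⁻¹
Layer 3 at 1.7 °C → α = 0.71×10⁻⁴ K⁻¹
Layer 1: 230 × 0.91 × 2.6×10⁻⁴ = 0.054418 m
230–960 m: 730 × 1.5×10⁻⁴ × 0.63 = 0.068985 m
960–1600 m: 640 × 0.63 × 0.71×10⁻⁴ = 0.0286272 m
Δh = 0.054418 + 0.068985 + 0.0286272 = 0.1520302 m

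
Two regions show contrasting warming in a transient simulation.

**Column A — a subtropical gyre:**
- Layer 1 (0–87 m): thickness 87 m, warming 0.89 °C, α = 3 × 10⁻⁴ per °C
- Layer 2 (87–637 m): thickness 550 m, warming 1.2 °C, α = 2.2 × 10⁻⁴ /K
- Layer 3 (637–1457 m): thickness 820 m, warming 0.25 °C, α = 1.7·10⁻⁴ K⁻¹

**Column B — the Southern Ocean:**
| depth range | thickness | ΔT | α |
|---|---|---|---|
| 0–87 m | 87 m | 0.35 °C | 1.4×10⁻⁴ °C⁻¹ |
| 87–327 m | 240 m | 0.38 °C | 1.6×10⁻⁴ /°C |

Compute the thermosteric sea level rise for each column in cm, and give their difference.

Δh_A ≈ 20 cm, Δh_B ≈ 1.9 cm; difference ≈ 18 cm

A Layer 1: 3×10⁻⁴ × 87 × 0.89 = 0.023229 m
A Layer 2: 2.2×10⁻⁴ × 1.2 × 550 = 0.14520 m
A Layer 3: 0.25 × 820 × 1.7×10⁻⁴ = 0.03485 m
A total: 0.203279 m
B 0–87 m: 0.35 × 1.4×10⁻⁴ × 87 = 0.004263 m
B 87–327 m: 240 × 1.6×10⁻⁴ × 0.38 = 0.014592 m
B total: 0.018855 m
Difference: 0.203279 − 0.018855 = 0.184424 m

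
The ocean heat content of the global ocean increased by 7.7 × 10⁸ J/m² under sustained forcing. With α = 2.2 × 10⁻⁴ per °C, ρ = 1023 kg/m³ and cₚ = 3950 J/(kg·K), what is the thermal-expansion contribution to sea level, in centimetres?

Δh = αQ/(ρcₚ) = 2.2×10⁻⁴ × 7.7×10⁸ / (1023 × 3950) ≈ 0.041922 m

Δh ≈ 4.19 cm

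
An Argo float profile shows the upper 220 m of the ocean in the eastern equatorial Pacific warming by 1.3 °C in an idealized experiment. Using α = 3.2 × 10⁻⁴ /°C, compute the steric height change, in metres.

Δh = αΔT·H = 3.2×10⁻⁴ × 1.3 × 220 = 0.09152 m

about 0.0915 m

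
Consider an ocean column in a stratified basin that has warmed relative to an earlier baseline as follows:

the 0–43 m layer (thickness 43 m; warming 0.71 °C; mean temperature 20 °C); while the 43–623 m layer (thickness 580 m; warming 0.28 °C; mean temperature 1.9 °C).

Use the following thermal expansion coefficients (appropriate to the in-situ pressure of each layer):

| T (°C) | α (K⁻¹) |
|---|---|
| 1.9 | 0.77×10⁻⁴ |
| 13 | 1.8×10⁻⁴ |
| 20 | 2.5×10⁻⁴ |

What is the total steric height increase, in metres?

Δh = 0.0201 m

Layer 1 at 20 °C → α = 2.5×10⁻⁴ K⁻¹
Layer 2 at 1.9 °C → α = 0.77×10⁻⁴ K⁻¹
0–43 m: 2.5×10⁻⁴ × 43 × 0.71 = 0.0076325 m
43–623 m: 0.77×10⁻⁴ × 0.28 × 580 = 0.0125048 m
Δh = 0.0076325 + 0.0125048 = 0.0201373 m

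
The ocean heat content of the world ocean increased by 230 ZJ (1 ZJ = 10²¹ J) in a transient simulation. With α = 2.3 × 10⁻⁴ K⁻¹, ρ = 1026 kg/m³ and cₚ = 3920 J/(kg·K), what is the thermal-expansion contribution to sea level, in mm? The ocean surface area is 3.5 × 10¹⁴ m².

Per unit area: Q = 230×10²¹ / (3.5×10¹⁴) ≈ 6.571×10⁸ J/m²
Δh = αQ/(ρcₚ) = 2.3×10⁻⁴ × 6.571×10⁸ / (1026 × 3920) ≈ 0.037577 m

37.6 mm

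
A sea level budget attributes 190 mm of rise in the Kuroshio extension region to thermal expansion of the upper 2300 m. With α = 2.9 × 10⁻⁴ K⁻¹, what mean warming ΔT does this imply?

ΔT ≈ 0.285 °C

ΔT = Δh/(αH) = 0.19 / (2.9×10⁻⁴ × 2300) ≈ 0.2849 °C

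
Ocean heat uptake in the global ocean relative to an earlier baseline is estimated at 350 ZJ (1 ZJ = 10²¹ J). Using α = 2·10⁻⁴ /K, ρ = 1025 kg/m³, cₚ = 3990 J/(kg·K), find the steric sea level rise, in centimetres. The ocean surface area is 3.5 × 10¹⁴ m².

Δh = 4.89 cm

Per unit area: Q = 350×10²¹ / (3.5×10¹⁴) = 1×10⁹ J/m²
Δh = αQ/(ρcₚ) = 2×10⁻⁴ × 1×10⁹ / (1025 × 3990) ≈ 0.048903 m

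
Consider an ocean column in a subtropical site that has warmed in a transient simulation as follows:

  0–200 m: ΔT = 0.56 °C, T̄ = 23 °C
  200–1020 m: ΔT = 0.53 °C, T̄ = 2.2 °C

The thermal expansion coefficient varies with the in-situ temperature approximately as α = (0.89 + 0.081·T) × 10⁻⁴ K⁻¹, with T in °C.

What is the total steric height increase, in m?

Δh ≈ 0.077 m

Layer 1: α = (0.89 + 0.081×23)×10⁻⁴ = 2.753×10⁻⁴ K⁻¹
Layer 2: α = (0.89 + 0.081×2.2)×10⁻⁴ = 1.0682×10⁻⁴ K⁻¹
200 × 2.753×10⁻⁴ × 0.56 = 0.0308336 m
200–1020 m: 0.53 × 1.0682×10⁻⁴ × 820 = 0.046423972 m
Δh = 0.0308336 + 0.046423972 = 0.077257572 m ≈ 0.077 m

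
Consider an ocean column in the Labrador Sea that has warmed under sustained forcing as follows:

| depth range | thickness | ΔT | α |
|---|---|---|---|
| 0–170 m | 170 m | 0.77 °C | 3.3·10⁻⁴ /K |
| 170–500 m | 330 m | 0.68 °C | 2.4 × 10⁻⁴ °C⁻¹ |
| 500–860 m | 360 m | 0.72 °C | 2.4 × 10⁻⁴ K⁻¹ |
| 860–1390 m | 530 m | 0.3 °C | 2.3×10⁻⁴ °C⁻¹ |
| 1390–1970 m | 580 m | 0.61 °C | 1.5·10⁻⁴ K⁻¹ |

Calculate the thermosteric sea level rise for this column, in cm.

24.9 cm of thermosteric rise

0–170 m: 170 × 3.3×10⁻⁴ × 0.77 = 0.043197 m
Layer 2: 2.4×10⁻⁴ × 330 × 0.68 = 0.053856 m
Layer 3: 0.72 × 360 × 2.4×10⁻⁴ = 0.062208 m
Layer 4: 2.3×10⁻⁴ × 530 × 0.3 = 0.03657 m
1390–1970 m: 580 × 1.5×10⁻⁴ × 0.61 = 0.05307 m
Δh = 0.043197 + 0.053856 + 0.062208 + 0.03657 + 0.05307 = 0.248901 m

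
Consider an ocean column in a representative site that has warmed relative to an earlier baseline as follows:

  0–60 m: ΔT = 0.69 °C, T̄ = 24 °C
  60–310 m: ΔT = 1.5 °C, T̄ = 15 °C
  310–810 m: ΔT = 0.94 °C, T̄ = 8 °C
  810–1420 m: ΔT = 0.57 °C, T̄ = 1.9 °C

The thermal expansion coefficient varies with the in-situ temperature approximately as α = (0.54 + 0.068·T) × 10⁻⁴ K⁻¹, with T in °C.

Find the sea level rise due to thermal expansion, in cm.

Layer 1: α = (0.54 + 0.068×24)×10⁻⁴ = 2.172×10⁻⁴ K⁻¹
Layer 2: α = (0.54 + 0.068×15)×10⁻⁴ = 1.56×10⁻⁴ K⁻¹
Layer 3: α = (0.54 + 0.068×8)×10⁻⁴ = 1.084×10⁻⁴ K⁻¹
Layer 4: α = (0.54 + 0.068×1.9)×10⁻⁴ = 0.6692×10⁻⁴ K⁻¹
Layer 1: 0.69 × 60 × 2.172×10⁻⁴ = 0.00899208 m
Layer 2: 250 × 1.56×10⁻⁴ × 1.5 = 0.05850 m
500 × 0.94 × 1.084×10⁻⁴ = 0.050948 m
810–1420 m: 0.6692×10⁻⁴ × 610 × 0.57 = 0.023268084 m
Δh = 0.00899208 + 0.05850 + 0.050948 + 0.023268084 = 0.141708164 m

14.2 cm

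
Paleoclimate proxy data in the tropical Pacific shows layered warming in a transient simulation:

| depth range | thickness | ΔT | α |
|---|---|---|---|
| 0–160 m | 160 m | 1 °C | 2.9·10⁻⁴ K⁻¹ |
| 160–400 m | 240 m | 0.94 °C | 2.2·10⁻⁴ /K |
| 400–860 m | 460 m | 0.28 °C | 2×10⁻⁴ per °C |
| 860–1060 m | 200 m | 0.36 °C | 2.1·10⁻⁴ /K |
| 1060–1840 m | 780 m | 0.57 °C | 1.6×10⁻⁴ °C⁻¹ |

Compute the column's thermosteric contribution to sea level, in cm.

0–160 m: 160 × 2.9×10⁻⁴ × 1 = 0.04640 m
160–400 m: 0.94 × 240 × 2.2×10⁻⁴ = 0.049632 m
Layer 3: 0.28 × 2×10⁻⁴ × 460 = 0.02576 m
860–1060 m: 0.36 × 2.1×10⁻⁴ × 200 = 0.01512 m
1.6×10⁻⁴ × 0.57 × 780 = 0.071136 m
Δh = 0.04640 + 0.049632 + 0.02576 + 0.01512 + 0.071136 = 0.208048 m

20.8 cm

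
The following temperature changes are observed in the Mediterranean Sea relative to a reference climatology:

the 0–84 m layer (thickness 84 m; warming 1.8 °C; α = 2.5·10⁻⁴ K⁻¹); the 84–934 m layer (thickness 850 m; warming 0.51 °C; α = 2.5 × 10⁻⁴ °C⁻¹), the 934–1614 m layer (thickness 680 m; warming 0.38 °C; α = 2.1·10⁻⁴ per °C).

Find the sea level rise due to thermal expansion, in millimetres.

200 mm of thermosteric rise

84 × 1.8 × 2.5×10⁻⁴ = 0.03780 m
Layer 2: 0.51 × 2.5×10⁻⁴ × 850 = 0.108375 m
934–1614 m: 0.38 × 2.1×10⁻⁴ × 680 = 0.054264 m
Δh = 0.03780 + 0.108375 + 0.054264 = 0.200439 m ≈ 200 mm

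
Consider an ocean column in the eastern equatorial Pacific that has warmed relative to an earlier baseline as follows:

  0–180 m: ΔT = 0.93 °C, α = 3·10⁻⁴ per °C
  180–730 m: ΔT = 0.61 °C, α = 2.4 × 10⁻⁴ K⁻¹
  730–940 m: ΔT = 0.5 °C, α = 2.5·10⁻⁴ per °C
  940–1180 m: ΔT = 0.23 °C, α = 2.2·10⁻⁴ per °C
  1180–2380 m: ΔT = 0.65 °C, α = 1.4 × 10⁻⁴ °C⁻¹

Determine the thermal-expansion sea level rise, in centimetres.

Δh ≈ 27.8 cm

0–180 m: 3×10⁻⁴ × 0.93 × 180 = 0.05022 m
550 × 0.61 × 2.4×10⁻⁴ = 0.08052 m
Layer 3: 0.5 × 210 × 2.5×10⁻⁴ = 0.02625 m
Layer 4: 2.2×10⁻⁴ × 0.23 × 240 = 0.012144 m
1.4×10⁻⁴ × 0.65 × 1200 = 0.10920 m
Δh = 0.05022 + 0.08052 + 0.02625 + 0.012144 + 0.10920 = 0.278334 m ≈ 27.8 cm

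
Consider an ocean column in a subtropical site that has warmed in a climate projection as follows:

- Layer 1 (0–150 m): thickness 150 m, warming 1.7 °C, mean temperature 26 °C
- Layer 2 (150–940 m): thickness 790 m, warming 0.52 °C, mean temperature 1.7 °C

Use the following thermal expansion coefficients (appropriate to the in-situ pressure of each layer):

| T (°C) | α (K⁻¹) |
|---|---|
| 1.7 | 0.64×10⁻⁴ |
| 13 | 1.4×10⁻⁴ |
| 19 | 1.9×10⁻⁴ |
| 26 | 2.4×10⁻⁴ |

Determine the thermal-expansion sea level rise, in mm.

about 87 mm

Layer 1 at 26 °C → α = 2.4×10⁻⁴ K⁻¹
Layer 2 at 1.7 °C → α = 0.64×10⁻⁴ K⁻¹
1.7 × 150 × 2.4×10⁻⁴ = 0.06120 m
790 × 0.52 × 0.64×10⁻⁴ = 0.0262912 m
Δh = 0.06120 + 0.0262912 = 0.0874912 m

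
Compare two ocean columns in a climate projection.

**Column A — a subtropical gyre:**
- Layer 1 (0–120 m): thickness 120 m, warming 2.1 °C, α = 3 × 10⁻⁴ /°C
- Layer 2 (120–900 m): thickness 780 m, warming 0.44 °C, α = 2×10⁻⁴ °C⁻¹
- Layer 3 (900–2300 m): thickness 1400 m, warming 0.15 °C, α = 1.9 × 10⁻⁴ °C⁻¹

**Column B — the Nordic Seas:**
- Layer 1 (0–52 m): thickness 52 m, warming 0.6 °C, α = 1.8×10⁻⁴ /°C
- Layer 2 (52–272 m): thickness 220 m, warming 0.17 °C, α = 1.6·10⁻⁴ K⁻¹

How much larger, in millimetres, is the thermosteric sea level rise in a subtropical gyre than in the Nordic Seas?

173 mm larger

A Layer 1: 120 × 3×10⁻⁴ × 2.1 = 0.07560 m
A 780 × 2×10⁻⁴ × 0.44 = 0.06864 m
A 1400 × 1.9×10⁻⁴ × 0.15 = 0.03990 m
A total: 0.18414 m
B 1.8×10⁻⁴ × 0.6 × 52 = 0.005616 m
B Layer 2: 220 × 0.17 × 1.6×10⁻⁴ = 0.005984 m
B total: 0.01160 m
Difference: 0.18414 − 0.01160 = 0.17254 m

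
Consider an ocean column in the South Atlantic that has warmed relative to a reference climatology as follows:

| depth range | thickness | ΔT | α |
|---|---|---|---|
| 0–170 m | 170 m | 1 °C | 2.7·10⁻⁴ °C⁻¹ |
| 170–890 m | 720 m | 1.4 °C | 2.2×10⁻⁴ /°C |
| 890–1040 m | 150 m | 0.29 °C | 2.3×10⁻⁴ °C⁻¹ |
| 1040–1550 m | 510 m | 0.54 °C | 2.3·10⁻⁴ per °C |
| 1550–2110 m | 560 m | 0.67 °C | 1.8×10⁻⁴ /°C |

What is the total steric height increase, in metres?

Δh ≈ 0.409 m

0–170 m: 1 × 2.7×10⁻⁴ × 170 = 0.04590 m
Layer 2: 1.4 × 2.2×10⁻⁴ × 720 = 0.22176 m
890–1040 m: 2.3×10⁻⁴ × 0.29 × 150 = 0.010005 m
0.54 × 510 × 2.3×10⁻⁴ = 0.063342 m
Layer 5: 1.8×10⁻⁴ × 0.67 × 560 = 0.067536 m
Δh = 0.04590 + 0.22176 + 0.010005 + 0.063342 + 0.067536 = 0.408543 m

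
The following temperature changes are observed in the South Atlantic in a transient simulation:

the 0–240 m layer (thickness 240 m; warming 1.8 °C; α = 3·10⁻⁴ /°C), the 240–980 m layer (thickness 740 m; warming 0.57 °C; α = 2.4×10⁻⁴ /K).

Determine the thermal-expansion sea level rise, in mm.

Layer 1: 3×10⁻⁴ × 1.8 × 240 = 0.12960 m
2.4×10⁻⁴ × 740 × 0.57 = 0.101232 m
Δh = 0.12960 + 0.101232 = 0.230832 m ≈ 230 mm

Δh = 230 mm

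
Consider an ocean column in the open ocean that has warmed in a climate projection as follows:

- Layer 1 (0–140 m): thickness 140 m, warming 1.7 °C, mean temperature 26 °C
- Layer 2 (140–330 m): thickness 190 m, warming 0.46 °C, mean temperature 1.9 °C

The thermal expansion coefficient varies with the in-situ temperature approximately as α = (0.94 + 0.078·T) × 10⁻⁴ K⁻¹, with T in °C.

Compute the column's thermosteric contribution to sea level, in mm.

80.1 mm

Layer 1: α = (0.94 + 0.078×26)×10⁻⁴ = 2.968×10⁻⁴ K⁻¹
Layer 2: α = (0.94 + 0.078×1.9)×10⁻⁴ = 1.0882×10⁻⁴ K⁻¹
Layer 1: 2.968×10⁻⁴ × 1.7 × 140 = 0.0706384 m
140–330 m: 1.0882×10⁻⁴ × 0.46 × 190 = 0.009510868 m
Δh = 0.0706384 + 0.009510868 = 0.080149268 m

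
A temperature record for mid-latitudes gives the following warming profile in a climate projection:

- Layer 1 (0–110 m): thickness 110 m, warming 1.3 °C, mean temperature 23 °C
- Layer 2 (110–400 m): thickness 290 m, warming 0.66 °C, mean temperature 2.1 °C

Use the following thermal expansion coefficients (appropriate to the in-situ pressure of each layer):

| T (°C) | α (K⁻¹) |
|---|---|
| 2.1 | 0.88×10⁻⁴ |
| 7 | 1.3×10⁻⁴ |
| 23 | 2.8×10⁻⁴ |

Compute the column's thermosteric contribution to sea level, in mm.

57 mm

Layer 1 at 23 °C → α = 2.8×10⁻⁴ K⁻¹
Layer 2 at 2.1 °C → α = 0.88×10⁻⁴ K⁻¹
Layer 1: 110 × 2.8×10⁻⁴ × 1.3 = 0.04004 m
Layer 2: 0.88×10⁻⁴ × 290 × 0.66 = 0.0168432 m
Δh = 0.04004 + 0.0168432 = 0.0568832 m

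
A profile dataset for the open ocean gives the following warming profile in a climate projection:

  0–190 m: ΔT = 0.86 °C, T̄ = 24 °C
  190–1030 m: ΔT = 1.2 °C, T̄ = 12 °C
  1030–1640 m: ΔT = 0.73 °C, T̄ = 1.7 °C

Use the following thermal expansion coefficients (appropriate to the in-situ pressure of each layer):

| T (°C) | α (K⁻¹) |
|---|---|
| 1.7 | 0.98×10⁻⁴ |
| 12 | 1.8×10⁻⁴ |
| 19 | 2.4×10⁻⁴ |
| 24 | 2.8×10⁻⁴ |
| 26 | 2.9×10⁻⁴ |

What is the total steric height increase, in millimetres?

Layer 1 at 24 °C → α = 2.8×10⁻⁴ K⁻¹
Layer 2 at 12 °C → α = 1.8×10⁻⁴ K⁻¹
Layer 3 at 1.7 °C → α = 0.98×10⁻⁴ K⁻¹
0–190 m: 0.86 × 190 × 2.8×10⁻⁴ = 0.045752 m
190–1030 m: 840 × 1.2 × 1.8×10⁻⁴ = 0.18144 m
610 × 0.73 × 0.98×10⁻⁴ = 0.0436394 m
Δh = 0.045752 + 0.18144 + 0.0436394 = 0.2708314 m

270 mm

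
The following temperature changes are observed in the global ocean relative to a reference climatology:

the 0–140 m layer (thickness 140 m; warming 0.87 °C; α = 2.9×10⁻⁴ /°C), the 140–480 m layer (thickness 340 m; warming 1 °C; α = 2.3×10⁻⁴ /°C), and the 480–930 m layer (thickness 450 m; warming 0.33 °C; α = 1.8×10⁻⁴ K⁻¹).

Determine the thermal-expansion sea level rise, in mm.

Δh ≈ 140 mm

140 × 0.87 × 2.9×10⁻⁴ = 0.035322 m
140–480 m: 2.3×10⁻⁴ × 340 × 1 = 0.07820 m
0.33 × 1.8×10⁻⁴ × 450 = 0.02673 m
Δh = 0.035322 + 0.07820 + 0.02673 = 0.140252 m ≈ 140 mm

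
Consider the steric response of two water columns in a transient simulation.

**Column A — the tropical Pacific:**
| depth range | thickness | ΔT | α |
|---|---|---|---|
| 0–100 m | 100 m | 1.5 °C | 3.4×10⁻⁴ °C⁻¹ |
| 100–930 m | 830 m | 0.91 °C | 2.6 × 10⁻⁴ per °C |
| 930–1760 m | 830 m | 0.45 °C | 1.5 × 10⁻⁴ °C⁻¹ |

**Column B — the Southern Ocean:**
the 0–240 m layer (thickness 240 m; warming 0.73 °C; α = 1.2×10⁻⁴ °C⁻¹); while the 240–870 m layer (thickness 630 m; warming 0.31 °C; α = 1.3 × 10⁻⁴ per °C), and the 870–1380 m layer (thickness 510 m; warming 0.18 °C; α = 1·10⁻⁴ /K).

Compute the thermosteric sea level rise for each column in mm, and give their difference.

A: 303 mm; B: 55.6 mm; difference 248 mm

A 0–100 m: 100 × 3.4×10⁻⁴ × 1.5 = 0.05100 m
A 100–930 m: 830 × 2.6×10⁻⁴ × 0.91 = 0.196378 m
A 930–1760 m: 830 × 0.45 × 1.5×10⁻⁴ = 0.056025 m
A total: 0.303403 m
B Layer 1: 0.73 × 240 × 1.2×10⁻⁴ = 0.021024 m
B Layer 2: 0.31 × 630 × 1.3×10⁻⁴ = 0.025389 m
B Layer 3: 0.18 × 510 × 1×10⁻⁴ = 0.00918 m
B total: 0.055593 m
Difference: 0.303403 − 0.055593 = 0.24781 m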